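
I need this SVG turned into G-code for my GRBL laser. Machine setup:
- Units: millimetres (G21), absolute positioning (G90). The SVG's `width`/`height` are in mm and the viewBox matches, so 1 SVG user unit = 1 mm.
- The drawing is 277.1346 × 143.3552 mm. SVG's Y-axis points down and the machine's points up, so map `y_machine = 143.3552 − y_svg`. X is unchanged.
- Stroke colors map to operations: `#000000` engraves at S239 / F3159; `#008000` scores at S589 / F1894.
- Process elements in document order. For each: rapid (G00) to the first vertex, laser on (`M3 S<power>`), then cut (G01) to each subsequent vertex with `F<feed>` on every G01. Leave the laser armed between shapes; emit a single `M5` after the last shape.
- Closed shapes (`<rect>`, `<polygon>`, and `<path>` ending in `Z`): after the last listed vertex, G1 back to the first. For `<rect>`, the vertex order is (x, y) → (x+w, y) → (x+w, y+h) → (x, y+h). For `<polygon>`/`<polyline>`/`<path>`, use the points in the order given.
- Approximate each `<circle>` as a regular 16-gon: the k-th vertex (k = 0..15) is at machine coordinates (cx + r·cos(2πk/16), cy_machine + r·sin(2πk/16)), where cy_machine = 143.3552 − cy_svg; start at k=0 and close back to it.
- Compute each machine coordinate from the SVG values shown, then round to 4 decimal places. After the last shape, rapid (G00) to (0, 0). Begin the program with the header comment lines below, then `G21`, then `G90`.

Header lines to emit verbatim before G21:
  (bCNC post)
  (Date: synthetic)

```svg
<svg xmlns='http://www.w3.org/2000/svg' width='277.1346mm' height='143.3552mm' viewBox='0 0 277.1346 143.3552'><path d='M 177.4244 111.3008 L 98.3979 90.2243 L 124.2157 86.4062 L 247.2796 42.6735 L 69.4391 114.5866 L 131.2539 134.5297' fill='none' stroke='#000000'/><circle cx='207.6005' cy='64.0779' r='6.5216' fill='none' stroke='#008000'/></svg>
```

(bCNC post)
(Date: synthetic)
G21
G90
G00 X177.4244 Y32.0544
M3 S239
G01 X98.3979 Y53.1309 F3159
G01 X124.2157 Y56.9490 F3159
G01 X247.2796 Y100.6817 F3159
G01 X69.4391 Y28.7686 F3159
G01 X131.2539 Y8.8255 F3159
G00 X214.1221 Y79.2773
M3 S589
G01 X213.6257 Y81.7730 F1894
G01 X212.2120 Y83.8888 F1894
G01 X210.0962 Y85.3025 F1894
G01 X207.6005 Y85.7989 F1894
G01 X205.1048 Y85.3025 F1894
G01 X202.9890 Y83.8888 F1894
G01 X201.5753 Y81.7730 F1894
G01 X201.0789 Y79.2773 F1894
G01 X201.5753 Y76.7816 F1894
G01 X202.9890 Y74.6658 F1894
G01 X205.1048 Y73.2521 F1894
G01 X207.6005 Y72.7557 F1894
G01 X210.0962 Y73.2521 F1894
G01 X212.2120 Y74.6658 F1894
G01 X213.6257 Y76.7816 F1894
G01 X214.1221 Y79.2773 F1894
M5
G00 X0.0000 Y0.0000

viewBox `0 0 277.1346 143.3552` with mm width/height → 1 unit = 1 mm. Flip: y_m = 143.3552 − y_svg.

**Shape 1** — `<path>` open polyline, stroke `#000000` → engrave (S239, F3159). Machine vertices: (177.4244,32.0544) → (98.3979,53.1309) → (124.2157,56.9490) → (247.2796,100.6817) → (69.4391,28.7686) → (131.2539,8.8255). Open path.

**Shape 2** — `<circle>` circle, stroke `#008000` → score (S589, F1894). Machine vertices: (214.1221,79.2773) → (213.6257,81.7730) → (212.2120,83.8888) → (210.0962,85.3025) → (207.6005,85.7989) → (205.1048,85.3025) → (202.9890,83.8888) → (201.5753,81.7730) → (201.0789,79.2773) → (201.5753,76.7816) → (202.9890,74.6658) → (205.1048,73.2521) → (207.6005,72.7557) → (210.0962,73.2521) → (212.2120,74.6658) → (213.6257,76.7816) → (214.1221,79.2773). Closed: final G1 returns to the first vertex.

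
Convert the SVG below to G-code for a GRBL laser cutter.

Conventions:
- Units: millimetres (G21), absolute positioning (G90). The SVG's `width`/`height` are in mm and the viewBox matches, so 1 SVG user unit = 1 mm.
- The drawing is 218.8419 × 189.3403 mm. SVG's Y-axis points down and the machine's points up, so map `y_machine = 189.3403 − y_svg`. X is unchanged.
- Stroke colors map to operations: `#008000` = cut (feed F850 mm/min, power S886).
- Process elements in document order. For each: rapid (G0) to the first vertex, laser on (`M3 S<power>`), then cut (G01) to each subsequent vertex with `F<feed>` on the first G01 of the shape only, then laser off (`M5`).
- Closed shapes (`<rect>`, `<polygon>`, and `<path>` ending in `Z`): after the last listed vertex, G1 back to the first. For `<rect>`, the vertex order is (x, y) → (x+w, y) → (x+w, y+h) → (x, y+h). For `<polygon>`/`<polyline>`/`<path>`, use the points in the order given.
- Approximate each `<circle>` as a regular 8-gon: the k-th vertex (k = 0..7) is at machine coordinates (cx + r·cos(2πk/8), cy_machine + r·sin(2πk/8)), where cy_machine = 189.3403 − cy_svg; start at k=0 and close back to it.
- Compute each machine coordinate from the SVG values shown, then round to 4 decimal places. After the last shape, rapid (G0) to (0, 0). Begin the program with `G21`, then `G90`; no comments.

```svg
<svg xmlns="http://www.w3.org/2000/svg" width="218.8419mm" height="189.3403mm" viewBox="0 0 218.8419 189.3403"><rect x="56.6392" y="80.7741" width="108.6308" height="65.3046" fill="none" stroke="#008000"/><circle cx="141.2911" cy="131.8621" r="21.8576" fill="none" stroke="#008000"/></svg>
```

1 u = 1 mm; y_m = 189.3403 − y.

[1] `<rect>` rectangle, #008000→cut S886 F850: (56.6392,108.5662) → (165.2700,108.5662) → (165.2700,43.2616) → (56.6392,43.2616) → (56.6392,108.5662) (closed)

[2] `<circle>` circle, #008000→cut S886 F850: (163.1487,57.4782) → (156.7468,72.9339) → (141.2911,79.3358) → (125.8354,72.9339) → (119.4335,57.4782) → (125.8354,42.0225) → (141.2911,35.6206) → (156.7468,42.0225) → (163.1487,57.4782) (closed)

G21
G90
G0 X56.6392 Y108.5662
M3 S886
G01 X165.2700 Y108.5662 F850
G01 X165.2700 Y43.2616
G01 X56.6392 Y43.2616
G01 X56.6392 Y108.5662
M5
G0 X163.1487 Y57.4782
M3 S886
G01 X156.7468 Y72.9339 F850
G01 X141.2911 Y79.3358
G01 X125.8354 Y72.9339
G01 X119.4335 Y57.4782
G01 X125.8354 Y42.0225
G01 X141.2911 Y35.6206
G01 X156.7468 Y42.0225
G01 X163.1487 Y57.4782
M5
G0 X0.0000 Y0.0000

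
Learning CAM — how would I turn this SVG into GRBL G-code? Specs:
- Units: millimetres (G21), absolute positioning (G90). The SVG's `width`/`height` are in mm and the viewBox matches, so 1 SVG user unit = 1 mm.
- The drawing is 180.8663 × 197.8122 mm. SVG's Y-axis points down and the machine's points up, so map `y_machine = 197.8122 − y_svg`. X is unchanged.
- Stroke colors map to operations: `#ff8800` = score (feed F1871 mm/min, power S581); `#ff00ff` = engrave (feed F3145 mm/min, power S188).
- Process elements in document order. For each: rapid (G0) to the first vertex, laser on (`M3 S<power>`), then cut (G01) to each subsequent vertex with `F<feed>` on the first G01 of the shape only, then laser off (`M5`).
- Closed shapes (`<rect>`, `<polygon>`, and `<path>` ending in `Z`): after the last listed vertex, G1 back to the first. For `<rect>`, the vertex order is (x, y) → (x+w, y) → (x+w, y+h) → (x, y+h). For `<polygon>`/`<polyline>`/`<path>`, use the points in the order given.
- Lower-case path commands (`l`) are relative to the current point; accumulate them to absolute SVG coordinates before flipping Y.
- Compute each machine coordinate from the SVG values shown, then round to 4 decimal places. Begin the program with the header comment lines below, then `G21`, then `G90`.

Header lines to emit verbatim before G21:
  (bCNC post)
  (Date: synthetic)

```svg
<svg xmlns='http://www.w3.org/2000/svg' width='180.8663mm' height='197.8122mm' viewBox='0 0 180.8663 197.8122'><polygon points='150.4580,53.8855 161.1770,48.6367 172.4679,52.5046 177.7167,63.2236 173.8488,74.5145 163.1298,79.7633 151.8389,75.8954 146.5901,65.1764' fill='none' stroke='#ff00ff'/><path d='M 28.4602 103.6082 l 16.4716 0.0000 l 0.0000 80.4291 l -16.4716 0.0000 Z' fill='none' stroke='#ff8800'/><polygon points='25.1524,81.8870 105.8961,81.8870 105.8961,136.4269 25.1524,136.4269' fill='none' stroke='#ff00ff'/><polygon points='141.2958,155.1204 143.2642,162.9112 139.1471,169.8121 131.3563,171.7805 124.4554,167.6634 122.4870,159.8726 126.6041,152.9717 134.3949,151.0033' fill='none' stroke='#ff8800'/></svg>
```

(bCNC post)
(Date: synthetic)
G21
G90
G0 X150.4580 Y143.9267
M3 S188
G01 X161.1770 Y149.1755 F3145
G01 X172.4679 Y145.3076
G01 X177.7167 Y134.5886
G01 X173.8488 Y123.2977
G01 X163.1298 Y118.0489
G01 X151.8389 Y121.9168
G01 X146.5901 Y132.6358
G01 X150.4580 Y143.9267
M5
G0 X28.4602 Y94.2040
M3 S581
G01 X44.9318 Y94.2040 F1871
G01 X44.9318 Y13.7749
G01 X28.4602 Y13.7749
G01 X28.4602 Y94.2040
M5
G0 X25.1524 Y115.9252
M3 S188
G01 X105.8961 Y115.9252 F3145
G01 X105.8961 Y61.3853
G01 X25.1524 Y61.3853
G01 X25.1524 Y115.9252
M5
G0 X141.2958 Y42.6918
M3 S581
G01 X143.2642 Y34.9010 F1871
G01 X139.1471 Y28.0001
G01 X131.3563 Y26.0317
G01 X124.4554 Y30.1488
G01 X122.4870 Y37.9396
G01 X126.6041 Y44.8405
G01 X134.3949 Y46.8089
G01 X141.2958 Y42.6918
M5

1 u = 1 mm; y_m = 197.8122 − y.

[1] `<polygon>` regular polygon, #ff00ff→engrave S188 F3145: (150.4580,143.9267) → (161.1770,149.1755) → (172.4679,145.3076) → (177.7167,134.5886) → (173.8488,123.2977) → (163.1298,118.0489) → (151.8389,121.9168) → (146.5901,132.6358) → (150.4580,143.9267) (closed)

[2] `<path>` rectangle, #ff8800→score S581 F1871: (28.4602,94.2040) → (44.9318,94.2040) → (44.9318,13.7749) → (28.4602,13.7749) → (28.4602,94.2040) (closed)

[3] `<polygon>` rectangle, #ff00ff→engrave S188 F3145: (25.1524,115.9252) → (105.8961,115.9252) → (105.8961,61.3853) → (25.1524,61.3853) → (25.1524,115.9252) (closed)

[4] `<polygon>` regular polygon, #ff8800→score S581 F1871: (141.2958,42.6918) → (143.2642,34.9010) → (139.1471,28.0001) → (131.3563,26.0317) → (124.4554,30.1488) → (122.4870,37.9396) → (126.6041,44.8405) → (134.3949,46.8089) → (141.2958,42.6918) (closed)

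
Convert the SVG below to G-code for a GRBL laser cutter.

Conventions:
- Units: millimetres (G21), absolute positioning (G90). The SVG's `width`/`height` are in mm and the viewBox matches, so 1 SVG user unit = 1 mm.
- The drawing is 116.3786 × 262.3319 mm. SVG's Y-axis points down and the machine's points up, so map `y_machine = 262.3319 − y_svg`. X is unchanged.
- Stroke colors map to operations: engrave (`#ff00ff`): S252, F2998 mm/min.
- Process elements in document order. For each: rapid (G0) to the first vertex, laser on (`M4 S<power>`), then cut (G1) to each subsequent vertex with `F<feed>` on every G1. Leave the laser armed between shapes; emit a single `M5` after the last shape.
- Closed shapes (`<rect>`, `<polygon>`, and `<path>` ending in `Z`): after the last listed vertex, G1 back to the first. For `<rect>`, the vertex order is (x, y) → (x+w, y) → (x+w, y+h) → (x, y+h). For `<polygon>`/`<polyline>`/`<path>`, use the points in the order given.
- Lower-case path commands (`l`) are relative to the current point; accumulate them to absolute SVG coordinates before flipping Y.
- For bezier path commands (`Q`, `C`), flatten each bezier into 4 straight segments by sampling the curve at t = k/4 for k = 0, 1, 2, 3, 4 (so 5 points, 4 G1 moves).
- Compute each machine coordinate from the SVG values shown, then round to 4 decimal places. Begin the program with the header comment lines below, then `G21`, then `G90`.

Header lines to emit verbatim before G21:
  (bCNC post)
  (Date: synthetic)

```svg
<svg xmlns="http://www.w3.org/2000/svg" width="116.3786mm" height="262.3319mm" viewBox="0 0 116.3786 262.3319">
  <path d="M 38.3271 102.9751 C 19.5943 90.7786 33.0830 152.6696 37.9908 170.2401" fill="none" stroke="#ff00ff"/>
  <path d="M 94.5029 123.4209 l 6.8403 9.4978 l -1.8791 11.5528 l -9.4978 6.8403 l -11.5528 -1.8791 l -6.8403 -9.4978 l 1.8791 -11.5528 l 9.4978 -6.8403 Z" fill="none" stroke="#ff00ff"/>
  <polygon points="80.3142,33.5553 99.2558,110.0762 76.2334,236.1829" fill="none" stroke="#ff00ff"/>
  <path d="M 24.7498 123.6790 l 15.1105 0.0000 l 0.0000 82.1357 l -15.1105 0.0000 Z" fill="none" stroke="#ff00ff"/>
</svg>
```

Since the viewBox matches the mm dimensions, user units are millimetres directly. The only transform is the Y-flip y_m = 262.3319 − y_svg.

Shape 1 is a cubic bezier drawn with `<path>`. Its stroke #ff00ff means engrave at S252, F2998. After flipping Y the toolpath is (38.3271,159.3568) → (29.6815,156.4629) → (29.2937,136.8869) → (33.3386,111.7296) → (37.9908,92.0918).

Shape 2 is a regular polygon drawn with `<path>`. Its stroke #ff00ff means engrave at S252, F2998. After flipping Y the toolpath is (94.5029,138.9110) → (101.3432,129.4132) → (99.4641,117.8604) → (89.9663,111.0201) → (78.4135,112.8992) → (71.5732,122.3970) → (73.4523,133.9498) → (82.9501,140.7901) → (94.5029,138.9110), returning to the start.

Shape 3 is a closed polygon drawn with `<polygon>`. Its stroke #ff00ff means engrave at S252, F2998. After flipping Y the toolpath is (80.3142,228.7766) → (99.2558,152.2557) → (76.2334,26.1490) → (80.3142,228.7766), returning to the start.

Shape 4 is a rectangle drawn with `<path>`. Its stroke #ff00ff means engrave at S252, F2998. After flipping Y the toolpath is (24.7498,138.6529) → (39.8603,138.6529) → (39.8603,56.5172) → (24.7498,56.5172) → (24.7498,138.6529), returning to the start.

(bCNC post)
(Date: synthetic)
G21
G90
G0 X38.3271 Y159.3568
M4 S252
G1 X29.6815 Y156.4629 F2998
G1 X29.2937 Y136.8869 F2998
G1 X33.3386 Y111.7296 F2998
G1 X37.9908 Y92.0918 F2998
G0 X94.5029 Y138.9110
M4 S252
G1 X101.3432 Y129.4132 F2998
G1 X99.4641 Y117.8604 F2998
G1 X89.9663 Y111.0201 F2998
G1 X78.4135 Y112.8992 F2998
G1 X71.5732 Y122.3970 F2998
G1 X73.4523 Y133.9498 F2998
G1 X82.9501 Y140.7901 F2998
G1 X94.5029 Y138.9110 F2998
G0 X80.3142 Y228.7766
M4 S252
G1 X99.2558 Y152.2557 F2998
G1 X76.2334 Y26.1490 F2998
G1 X80.3142 Y228.7766 F2998
G0 X24.7498 Y138.6529
M4 S252
G1 X39.8603 Y138.6529 F2998
G1 X39.8603 Y56.5172 F2998
G1 X24.7498 Y56.5172 F2998
G1 X24.7498 Y138.6529 F2998
M5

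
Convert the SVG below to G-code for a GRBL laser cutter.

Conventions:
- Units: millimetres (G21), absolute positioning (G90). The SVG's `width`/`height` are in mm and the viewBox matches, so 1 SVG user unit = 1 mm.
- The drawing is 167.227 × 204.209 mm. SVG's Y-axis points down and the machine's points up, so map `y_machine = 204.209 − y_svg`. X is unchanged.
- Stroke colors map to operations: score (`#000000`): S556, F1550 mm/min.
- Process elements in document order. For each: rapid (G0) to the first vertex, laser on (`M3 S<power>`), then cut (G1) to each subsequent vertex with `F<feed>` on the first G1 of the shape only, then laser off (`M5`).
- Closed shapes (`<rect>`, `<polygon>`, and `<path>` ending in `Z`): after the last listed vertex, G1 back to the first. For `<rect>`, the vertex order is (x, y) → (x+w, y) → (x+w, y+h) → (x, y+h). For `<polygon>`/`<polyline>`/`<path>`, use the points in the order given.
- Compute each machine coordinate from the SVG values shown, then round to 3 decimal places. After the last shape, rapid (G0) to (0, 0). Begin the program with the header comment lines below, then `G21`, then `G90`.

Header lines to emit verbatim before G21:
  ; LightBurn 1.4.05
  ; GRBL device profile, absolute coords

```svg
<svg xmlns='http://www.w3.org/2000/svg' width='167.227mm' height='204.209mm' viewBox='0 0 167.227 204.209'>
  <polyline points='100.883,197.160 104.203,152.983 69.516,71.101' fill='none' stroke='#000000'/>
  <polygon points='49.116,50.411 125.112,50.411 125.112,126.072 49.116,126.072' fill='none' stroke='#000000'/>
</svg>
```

Since the viewBox matches the mm dimensions, user units are millimetres directly. The only transform is the Y-flip y_m = 204.209 − y_svg.

Shape 1 is a open polyline drawn with `<polyline>`. Its stroke #000000 means score at S556, F1550. After flipping Y the toolpath is (100.883,7.049) → (104.203,51.226) → (69.516,133.108).

Shape 2 is a rectangle drawn with `<polygon>`. Its stroke #000000 means score at S556, F1550. After flipping Y the toolpath is (49.116,153.798) → (125.112,153.798) → (125.112,78.137) → (49.116,78.137) → (49.116,153.798), returning to the start.

; LightBurn 1.4.05
; GRBL device profile, absolute coords
G21
G90
G0 X100.883 Y7.049
M3 S556
G1 X104.203 Y51.226 F1550
G1 X69.516 Y133.108
M5
G0 X49.116 Y153.798
M3 S556
G1 X125.112 Y153.798 F1550
G1 X125.112 Y78.137
G1 X49.116 Y78.137
G1 X49.116 Y153.798
M5
G0 X0.000 Y0.000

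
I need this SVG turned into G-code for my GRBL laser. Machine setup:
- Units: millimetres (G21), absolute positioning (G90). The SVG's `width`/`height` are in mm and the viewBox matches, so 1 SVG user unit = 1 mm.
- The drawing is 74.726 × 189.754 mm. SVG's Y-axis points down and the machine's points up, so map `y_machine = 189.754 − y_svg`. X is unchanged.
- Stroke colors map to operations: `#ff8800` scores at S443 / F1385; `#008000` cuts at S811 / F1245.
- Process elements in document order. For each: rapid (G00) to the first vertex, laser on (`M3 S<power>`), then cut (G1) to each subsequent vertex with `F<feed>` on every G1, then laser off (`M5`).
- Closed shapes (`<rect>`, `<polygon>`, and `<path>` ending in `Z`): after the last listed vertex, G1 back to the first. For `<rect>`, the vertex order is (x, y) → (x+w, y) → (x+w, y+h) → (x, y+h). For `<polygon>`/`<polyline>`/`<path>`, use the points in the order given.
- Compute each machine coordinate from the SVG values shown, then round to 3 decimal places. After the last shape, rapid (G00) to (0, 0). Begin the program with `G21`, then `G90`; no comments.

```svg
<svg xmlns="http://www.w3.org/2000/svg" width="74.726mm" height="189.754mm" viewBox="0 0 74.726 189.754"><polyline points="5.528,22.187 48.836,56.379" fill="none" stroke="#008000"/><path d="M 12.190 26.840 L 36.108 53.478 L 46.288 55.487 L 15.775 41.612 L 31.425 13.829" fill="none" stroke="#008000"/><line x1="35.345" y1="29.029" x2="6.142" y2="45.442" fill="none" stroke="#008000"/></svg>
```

viewBox `0 0 74.726 189.754` with mm width/height → 1 unit = 1 mm. Flip: y_m = 189.754 − y_svg.

**Shape 1** — `<polyline>` line segment, stroke `#008000` → cut (S811, F1245). Machine vertices: (5.528,167.567) → (48.836,133.375). Open path.

**Shape 2** — `<path>` open polyline, stroke `#008000` → cut (S811, F1245). Machine vertices: (12.190,162.914) → (36.108,136.276) → (46.288,134.267) → (15.775,148.142) → (31.425,175.925). Open path.

**Shape 3** — `<line>` line segment, stroke `#008000` → cut (S811, F1245). Machine vertices: (35.345,160.725) → (6.142,144.312). Open path.

G21
G90
G00 X5.528 Y167.567
M3 S811
G1 X48.836 Y133.375 F1245
M5
G00 X12.190 Y162.914
M3 S811
G1 X36.108 Y136.276 F1245
G1 X46.288 Y134.267 F1245
G1 X15.775 Y148.142 F1245
G1 X31.425 Y175.925 F1245
M5
G00 X35.345 Y160.725
M3 S811
G1 X6.142 Y144.312 F1245
M5
G00 X0.000 Y0.000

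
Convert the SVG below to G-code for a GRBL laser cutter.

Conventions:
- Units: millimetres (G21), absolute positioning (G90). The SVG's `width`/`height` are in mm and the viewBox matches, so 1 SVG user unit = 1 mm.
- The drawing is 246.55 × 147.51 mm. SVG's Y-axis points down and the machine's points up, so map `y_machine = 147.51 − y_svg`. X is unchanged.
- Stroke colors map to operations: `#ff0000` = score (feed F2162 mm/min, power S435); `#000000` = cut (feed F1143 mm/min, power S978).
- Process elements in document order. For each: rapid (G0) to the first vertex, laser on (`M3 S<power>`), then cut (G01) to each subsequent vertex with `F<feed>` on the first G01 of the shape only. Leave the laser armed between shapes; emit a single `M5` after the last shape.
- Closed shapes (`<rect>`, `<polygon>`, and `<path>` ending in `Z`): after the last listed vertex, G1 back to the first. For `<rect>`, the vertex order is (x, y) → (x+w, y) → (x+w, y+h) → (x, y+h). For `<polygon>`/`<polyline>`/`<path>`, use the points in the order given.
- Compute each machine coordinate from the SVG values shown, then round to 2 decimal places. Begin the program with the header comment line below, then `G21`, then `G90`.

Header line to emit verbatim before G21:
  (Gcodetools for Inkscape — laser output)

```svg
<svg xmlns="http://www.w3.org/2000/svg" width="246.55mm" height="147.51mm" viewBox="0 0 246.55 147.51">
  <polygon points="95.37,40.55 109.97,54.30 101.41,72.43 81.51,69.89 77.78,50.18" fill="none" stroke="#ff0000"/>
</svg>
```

1 u = 1 mm; y_m = 147.51 − y.

[1] `<polygon>` regular polygon, #ff0000→score S435 F2162: (95.37,106.96) → (109.97,93.21) → (101.41,75.08) → (81.51,77.62) → (77.78,97.33) → (95.37,106.96) (closed)

(Gcodetools for Inkscape — laser output)
G21
G90
G0 X95.37 Y106.96
M3 S435
G01 X109.97 Y93.21 F2162
G01 X101.41 Y75.08
G01 X81.51 Y77.62
G01 X77.78 Y97.33
G01 X95.37 Y106.96
M5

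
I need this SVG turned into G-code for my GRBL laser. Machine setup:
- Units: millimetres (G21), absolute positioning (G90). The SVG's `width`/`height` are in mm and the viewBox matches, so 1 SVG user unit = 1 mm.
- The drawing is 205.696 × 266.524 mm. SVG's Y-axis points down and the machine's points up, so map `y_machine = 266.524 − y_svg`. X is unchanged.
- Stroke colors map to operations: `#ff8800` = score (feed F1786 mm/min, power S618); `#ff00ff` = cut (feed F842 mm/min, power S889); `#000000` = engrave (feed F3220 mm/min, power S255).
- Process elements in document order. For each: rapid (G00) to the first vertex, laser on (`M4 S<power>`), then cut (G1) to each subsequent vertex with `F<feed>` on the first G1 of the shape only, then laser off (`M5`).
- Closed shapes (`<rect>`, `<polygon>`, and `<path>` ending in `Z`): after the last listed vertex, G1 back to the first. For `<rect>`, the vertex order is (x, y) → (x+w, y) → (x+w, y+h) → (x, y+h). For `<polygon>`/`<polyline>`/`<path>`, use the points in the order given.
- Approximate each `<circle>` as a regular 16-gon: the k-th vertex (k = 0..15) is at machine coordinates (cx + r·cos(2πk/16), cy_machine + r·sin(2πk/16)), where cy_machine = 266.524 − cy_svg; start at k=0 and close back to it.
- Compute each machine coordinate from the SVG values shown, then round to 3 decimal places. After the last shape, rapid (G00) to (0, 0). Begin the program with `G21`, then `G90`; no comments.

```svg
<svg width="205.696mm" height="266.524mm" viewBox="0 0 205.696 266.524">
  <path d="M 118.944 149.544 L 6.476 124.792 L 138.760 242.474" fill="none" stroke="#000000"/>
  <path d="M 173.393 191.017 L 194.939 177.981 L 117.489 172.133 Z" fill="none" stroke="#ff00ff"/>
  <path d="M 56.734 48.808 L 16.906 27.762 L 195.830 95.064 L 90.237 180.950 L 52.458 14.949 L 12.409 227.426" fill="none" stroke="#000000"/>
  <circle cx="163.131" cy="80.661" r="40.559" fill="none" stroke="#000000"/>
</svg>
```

G21
G90
G00 X118.944 Y116.980
M4 S255
G1 X6.476 Y141.732 F3220
G1 X138.760 Y24.050
M5
G00 X173.393 Y75.507
M4 S889
G1 X194.939 Y88.543 F842
G1 X117.489 Y94.391
G1 X173.393 Y75.507
M5
G00 X56.734 Y217.716
M4 S255
G1 X16.906 Y238.762 F3220
G1 X195.830 Y171.460
G1 X90.237 Y85.574
G1 X52.458 Y251.575
G1 X12.409 Y39.098
M5
G00 X203.690 Y185.863
M4 S255
G1 X200.603 Y201.384 F3220
G1 X191.811 Y214.543
G1 X178.652 Y223.335
G1 X163.131 Y226.422
G1 X147.610 Y223.335
G1 X134.451 Y214.543
G1 X125.659 Y201.384
G1 X122.572 Y185.863
G1 X125.659 Y170.342
G1 X134.451 Y157.183
G1 X147.610 Y148.391
G1 X163.131 Y145.304
G1 X178.652 Y148.391
G1 X191.811 Y157.183
G1 X200.603 Y170.342
G1 X203.690 Y185.863
M5
G00 X0.000 Y0.000

Since the viewBox matches the mm dimensions, user units are millimetres directly. The only transform is the Y-flip y_m = 266.524 − y_svg.

Shape 1 is a open polyline drawn with `<path>`. Its stroke #000000 means engrave at S255, F3220. After flipping Y the toolpath is (118.944,116.980) → (6.476,141.732) → (138.760,24.050).

Shape 2 is a closed polygon drawn with `<path>`. Its stroke #ff00ff means cut at S889, F842. After flipping Y the toolpath is (173.393,75.507) → (194.939,88.543) → (117.489,94.391) → (173.393,75.507), returning to the start.

Shape 3 is a open polyline drawn with `<path>`. Its stroke #000000 means engrave at S255, F3220. After flipping Y the toolpath is (56.734,217.716) → (16.906,238.762) → (195.830,171.460) → (90.237,85.574) → (52.458,251.575) → (12.409,39.098).

Shape 4 is a circle drawn with `<circle>`. Its stroke #000000 means engrave at S255, F3220. After flipping Y the toolpath is (203.690,185.863) → (200.603,201.384) → (191.811,214.543) → (178.652,223.335) → (163.131,226.422) → (147.610,223.335) → (134.451,214.543) → (125.659,201.384) → (122.572,185.863) → (125.659,170.342) → (134.451,157.183) → (147.610,148.391) → (163.131,145.304) → (178.652,148.391) → (191.811,157.183) → (200.603,170.342) → (203.690,185.863), returning to the start.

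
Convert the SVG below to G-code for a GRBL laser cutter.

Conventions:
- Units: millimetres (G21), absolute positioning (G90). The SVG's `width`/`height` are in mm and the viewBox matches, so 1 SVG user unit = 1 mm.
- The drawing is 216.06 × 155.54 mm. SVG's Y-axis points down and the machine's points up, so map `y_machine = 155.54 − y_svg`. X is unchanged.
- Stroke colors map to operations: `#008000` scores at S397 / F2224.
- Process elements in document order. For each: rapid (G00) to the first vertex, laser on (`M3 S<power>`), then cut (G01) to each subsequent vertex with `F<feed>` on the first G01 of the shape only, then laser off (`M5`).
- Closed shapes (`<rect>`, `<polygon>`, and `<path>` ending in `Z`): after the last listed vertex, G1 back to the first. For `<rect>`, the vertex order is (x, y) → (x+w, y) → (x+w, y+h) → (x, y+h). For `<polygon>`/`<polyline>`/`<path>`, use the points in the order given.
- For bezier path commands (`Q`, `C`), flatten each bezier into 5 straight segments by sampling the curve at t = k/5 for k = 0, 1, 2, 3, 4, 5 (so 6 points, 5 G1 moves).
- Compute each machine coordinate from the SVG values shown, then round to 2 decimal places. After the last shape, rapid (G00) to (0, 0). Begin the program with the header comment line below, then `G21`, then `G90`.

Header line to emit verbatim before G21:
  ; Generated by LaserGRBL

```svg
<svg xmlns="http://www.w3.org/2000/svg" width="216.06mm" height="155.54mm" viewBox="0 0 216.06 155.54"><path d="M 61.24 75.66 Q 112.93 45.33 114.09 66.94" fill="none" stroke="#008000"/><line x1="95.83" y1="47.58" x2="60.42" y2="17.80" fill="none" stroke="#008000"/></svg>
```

; Generated by LaserGRBL
G21
G90
G00 X61.24 Y79.88
M3 S397
G01 X79.89 Y89.93 F2224
G01 X94.51 Y95.83
G01 X105.08 Y97.58
G01 X111.60 Y95.17
G01 X114.09 Y88.60
M5
G00 X95.83 Y107.96
M3 S397
G01 X60.42 Y137.74 F2224
M5
G00 X0.00 Y0.00

1 u = 1 mm; y_m = 155.54 − y.

[1] `<path>` quadratic bezier, #008000→score S397 F2224: (61.24,79.88) → (79.89,89.93) → (94.51,95.83) → (105.08,97.58) → (111.60,95.17) → (114.09,88.60)

[2] `<line>` line segment, #008000→score S397 F2224: (95.83,107.96) → (60.42,137.74)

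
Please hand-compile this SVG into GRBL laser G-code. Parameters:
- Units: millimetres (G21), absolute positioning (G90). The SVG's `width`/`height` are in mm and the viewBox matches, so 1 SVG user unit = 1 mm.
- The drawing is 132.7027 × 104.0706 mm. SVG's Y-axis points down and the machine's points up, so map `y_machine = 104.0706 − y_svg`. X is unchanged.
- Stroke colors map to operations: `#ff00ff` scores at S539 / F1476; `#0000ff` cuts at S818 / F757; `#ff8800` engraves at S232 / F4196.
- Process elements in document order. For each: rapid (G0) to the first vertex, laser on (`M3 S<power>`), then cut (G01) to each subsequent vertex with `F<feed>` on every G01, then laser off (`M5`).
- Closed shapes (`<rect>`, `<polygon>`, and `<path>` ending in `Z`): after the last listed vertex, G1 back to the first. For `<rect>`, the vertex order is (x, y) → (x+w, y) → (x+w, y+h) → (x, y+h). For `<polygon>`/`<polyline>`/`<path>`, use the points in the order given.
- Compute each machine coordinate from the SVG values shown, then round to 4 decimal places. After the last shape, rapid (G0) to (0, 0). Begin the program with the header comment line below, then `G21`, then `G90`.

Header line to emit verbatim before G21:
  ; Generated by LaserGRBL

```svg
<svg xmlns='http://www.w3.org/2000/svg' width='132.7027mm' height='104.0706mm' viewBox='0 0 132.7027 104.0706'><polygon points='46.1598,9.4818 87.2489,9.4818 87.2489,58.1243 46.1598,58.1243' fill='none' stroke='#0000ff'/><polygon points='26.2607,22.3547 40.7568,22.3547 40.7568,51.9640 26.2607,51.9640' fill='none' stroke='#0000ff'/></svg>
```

; Generated by LaserGRBL
G21
G90
G0 X46.1598 Y94.5888
M3 S818
G01 X87.2489 Y94.5888 F757
G01 X87.2489 Y45.9463 F757
G01 X46.1598 Y45.9463 F757
G01 X46.1598 Y94.5888 F757
M5
G0 X26.2607 Y81.7159
M3 S818
G01 X40.7568 Y81.7159 F757
G01 X40.7568 Y52.1066 F757
G01 X26.2607 Y52.1066 F757
G01 X26.2607 Y81.7159 F757
M5
G0 X0.0000 Y0.0000

Since the viewBox matches the mm dimensions, user units are millimetres directly. The only transform is the Y-flip y_m = 104.0706 − y_svg.

Shape 1 is a rectangle drawn with `<polygon>`. Its stroke #0000ff means cut at S818, F757. After flipping Y the toolpath is (46.1598,94.5888) → (87.2489,94.5888) → (87.2489,45.9463) → (46.1598,45.9463) → (46.1598,94.5888), returning to the start.

Shape 2 is a rectangle drawn with `<polygon>`. Its stroke #0000ff means cut at S818, F757. After flipping Y the toolpath is (26.2607,81.7159) → (40.7568,81.7159) → (40.7568,52.1066) → (26.2607,52.1066) → (26.2607,81.7159), returning to the start.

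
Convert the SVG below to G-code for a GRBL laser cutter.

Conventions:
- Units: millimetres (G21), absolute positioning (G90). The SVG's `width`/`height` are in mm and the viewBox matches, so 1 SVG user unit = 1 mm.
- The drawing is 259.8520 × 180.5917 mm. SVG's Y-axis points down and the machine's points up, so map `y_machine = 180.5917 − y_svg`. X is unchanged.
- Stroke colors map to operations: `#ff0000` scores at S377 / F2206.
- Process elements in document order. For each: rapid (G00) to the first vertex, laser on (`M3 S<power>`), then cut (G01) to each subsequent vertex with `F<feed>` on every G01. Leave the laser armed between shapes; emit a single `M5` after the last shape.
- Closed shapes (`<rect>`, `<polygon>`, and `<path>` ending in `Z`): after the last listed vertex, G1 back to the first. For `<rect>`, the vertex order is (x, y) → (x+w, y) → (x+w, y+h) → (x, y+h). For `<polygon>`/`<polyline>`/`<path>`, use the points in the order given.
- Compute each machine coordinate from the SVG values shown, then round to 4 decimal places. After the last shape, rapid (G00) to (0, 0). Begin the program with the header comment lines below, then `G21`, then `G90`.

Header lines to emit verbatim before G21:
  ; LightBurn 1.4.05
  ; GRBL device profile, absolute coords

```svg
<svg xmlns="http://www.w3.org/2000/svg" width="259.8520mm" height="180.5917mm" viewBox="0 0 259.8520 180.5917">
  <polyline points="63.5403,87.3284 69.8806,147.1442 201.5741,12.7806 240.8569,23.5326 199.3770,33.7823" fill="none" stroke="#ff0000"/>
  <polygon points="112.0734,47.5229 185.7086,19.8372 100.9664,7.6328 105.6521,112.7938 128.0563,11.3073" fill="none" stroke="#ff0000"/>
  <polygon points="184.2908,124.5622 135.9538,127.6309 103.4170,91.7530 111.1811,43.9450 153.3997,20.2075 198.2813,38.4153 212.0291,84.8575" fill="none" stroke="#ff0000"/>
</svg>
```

; LightBurn 1.4.05
; GRBL device profile, absolute coords
G21
G90
G00 X63.5403 Y93.2633
M3 S377
G01 X69.8806 Y33.4475 F2206
G01 X201.5741 Y167.8111 F2206
G01 X240.8569 Y157.0591 F2206
G01 X199.3770 Y146.8094 F2206
G00 X112.0734 Y133.0688
M3 S377
G01 X185.7086 Y160.7545 F2206
G01 X100.9664 Y172.9589 F2206
G01 X105.6521 Y67.7979 F2206
G01 X128.0563 Y169.2844 F2206
G01 X112.0734 Y133.0688 F2206
G00 X184.2908 Y56.0295
M3 S377
G01 X135.9538 Y52.9608 F2206
G01 X103.4170 Y88.8387 F2206
G01 X111.1811 Y136.6467 F2206
G01 X153.3997 Y160.3842 F2206
G01 X198.2813 Y142.1764 F2206
G01 X212.0291 Y95.7342 F2206
G01 X184.2908 Y56.0295 F2206
M5
G00 X0.0000 Y0.0000

1 u = 1 mm; y_m = 180.5917 − y.

[1] `<polyline>` open polyline, #ff0000→score S377 F2206: (63.5403,93.2633) → (69.8806,33.4475) → (201.5741,167.8111) → (240.8569,157.0591) → (199.3770,146.8094)

[2] `<polygon>` closed polygon, #ff0000→score S377 F2206: (112.0734,133.0688) → (185.7086,160.7545) → (100.9664,172.9589) → (105.6521,67.7979) → (128.0563,169.2844) → (112.0734,133.0688) (closed)

[3] `<polygon>` regular polygon, #ff0000→score S377 F2206: (184.2908,56.0295) → (135.9538,52.9608) → (103.4170,88.8387) → (111.1811,136.6467) → (153.3997,160.3842) → (198.2813,142.1764) → (212.0291,95.7342) → (184.2908,56.0295) (closed)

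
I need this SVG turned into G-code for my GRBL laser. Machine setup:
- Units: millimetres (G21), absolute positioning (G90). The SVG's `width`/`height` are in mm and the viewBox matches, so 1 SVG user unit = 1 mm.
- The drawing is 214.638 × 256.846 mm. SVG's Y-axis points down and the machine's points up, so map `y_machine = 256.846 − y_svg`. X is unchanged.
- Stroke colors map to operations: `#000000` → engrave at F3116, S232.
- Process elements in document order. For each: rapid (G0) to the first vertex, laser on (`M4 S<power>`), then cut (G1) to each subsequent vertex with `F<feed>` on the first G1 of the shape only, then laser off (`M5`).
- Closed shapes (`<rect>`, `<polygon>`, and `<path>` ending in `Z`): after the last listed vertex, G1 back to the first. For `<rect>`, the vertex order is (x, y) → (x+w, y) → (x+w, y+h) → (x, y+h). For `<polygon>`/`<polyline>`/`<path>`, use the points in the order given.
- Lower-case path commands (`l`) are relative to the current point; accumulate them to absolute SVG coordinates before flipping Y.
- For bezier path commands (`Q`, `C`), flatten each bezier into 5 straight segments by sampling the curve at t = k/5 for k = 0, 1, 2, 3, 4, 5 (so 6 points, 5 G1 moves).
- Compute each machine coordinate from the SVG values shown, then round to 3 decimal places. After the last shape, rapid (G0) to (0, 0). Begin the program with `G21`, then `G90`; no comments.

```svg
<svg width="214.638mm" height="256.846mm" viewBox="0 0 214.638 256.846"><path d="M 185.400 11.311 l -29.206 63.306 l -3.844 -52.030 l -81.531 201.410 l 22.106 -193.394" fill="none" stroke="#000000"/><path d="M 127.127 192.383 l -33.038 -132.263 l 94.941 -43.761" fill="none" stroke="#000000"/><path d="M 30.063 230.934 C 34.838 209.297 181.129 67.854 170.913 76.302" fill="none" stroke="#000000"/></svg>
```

G21
G90
G0 X185.400 Y245.535
M4 S232
G1 X156.194 Y182.229 F3116
G1 X152.350 Y234.259
G1 X70.819 Y32.849
G1 X92.925 Y226.243
M5
G0 X127.127 Y64.463
M4 S232
G1 X94.089 Y196.726 F3116
G1 X189.030 Y240.487
M5
G0 X30.063 Y25.912
M4 S232
G1 X47.526 Y51.113 F3116
G1 X84.647 Y92.123
G1 X127.122 Y135.995
G1 X160.646 Y169.783
G1 X170.913 Y180.544
M5
G0 X0.000 Y0.000

Since the viewBox matches the mm dimensions, user units are millimetres directly. The only transform is the Y-flip y_m = 256.846 − y_svg.

Shape 1 is a open polyline drawn with `<path>`. Its stroke #000000 means engrave at S232, F3116. After flipping Y the toolpath is (185.400,245.535) → (156.194,182.229) → (152.350,234.259) → (70.819,32.849) → (92.925,226.243).

Shape 2 is a open polyline drawn with `<path>`. Its stroke #000000 means engrave at S232, F3116. After flipping Y the toolpath is (127.127,64.463) → (94.089,196.726) → (189.030,240.487).

Shape 3 is a cubic bezier drawn with `<path>`. Its stroke #000000 means engrave at S232, F3116. After flipping Y the toolpath is (30.063,25.912) → (47.526,51.113) → (84.647,92.123) → (127.122,135.995) → (160.646,169.783) → (170.913,180.544).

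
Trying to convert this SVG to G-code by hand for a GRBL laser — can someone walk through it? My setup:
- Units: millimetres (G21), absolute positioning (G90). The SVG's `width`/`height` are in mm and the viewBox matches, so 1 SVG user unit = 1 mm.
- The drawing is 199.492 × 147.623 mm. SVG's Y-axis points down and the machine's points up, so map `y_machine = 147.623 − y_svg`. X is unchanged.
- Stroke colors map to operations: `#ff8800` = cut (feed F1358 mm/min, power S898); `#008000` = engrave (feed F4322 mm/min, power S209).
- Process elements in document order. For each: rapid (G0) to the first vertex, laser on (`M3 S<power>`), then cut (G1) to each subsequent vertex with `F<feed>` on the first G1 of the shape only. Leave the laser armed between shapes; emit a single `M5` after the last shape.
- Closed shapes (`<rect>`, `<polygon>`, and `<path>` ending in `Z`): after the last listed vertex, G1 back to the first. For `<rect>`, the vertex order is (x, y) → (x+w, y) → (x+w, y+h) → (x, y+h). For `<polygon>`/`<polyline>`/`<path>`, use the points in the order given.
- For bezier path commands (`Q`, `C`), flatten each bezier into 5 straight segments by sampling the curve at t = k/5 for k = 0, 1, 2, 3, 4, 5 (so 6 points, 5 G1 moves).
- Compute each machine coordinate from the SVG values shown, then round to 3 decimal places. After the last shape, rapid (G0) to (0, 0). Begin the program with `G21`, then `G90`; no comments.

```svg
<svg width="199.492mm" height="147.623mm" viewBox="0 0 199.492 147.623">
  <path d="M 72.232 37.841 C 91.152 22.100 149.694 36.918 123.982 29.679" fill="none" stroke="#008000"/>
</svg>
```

Since the viewBox matches the mm dimensions, user units are millimetres directly. The only transform is the Y-flip y_m = 147.623 − y_svg.

Shape 1 is a cubic bezier drawn with `<path>`. Its stroke #008000 means engrave at S209, F4322. After flipping Y the toolpath is (72.232,109.782) → (87.348,115.980) → (106.026,117.370) → (122.323,116.477) → (130.290,115.827) → (123.982,117.944).

G21
G90
G0 X72.232 Y109.782
M3 S209
G1 X87.348 Y115.980 F4322
G1 X106.026 Y117.370
G1 X122.323 Y116.477
G1 X130.290 Y115.827
G1 X123.982 Y117.944
M5
G0 X0.000 Y0.000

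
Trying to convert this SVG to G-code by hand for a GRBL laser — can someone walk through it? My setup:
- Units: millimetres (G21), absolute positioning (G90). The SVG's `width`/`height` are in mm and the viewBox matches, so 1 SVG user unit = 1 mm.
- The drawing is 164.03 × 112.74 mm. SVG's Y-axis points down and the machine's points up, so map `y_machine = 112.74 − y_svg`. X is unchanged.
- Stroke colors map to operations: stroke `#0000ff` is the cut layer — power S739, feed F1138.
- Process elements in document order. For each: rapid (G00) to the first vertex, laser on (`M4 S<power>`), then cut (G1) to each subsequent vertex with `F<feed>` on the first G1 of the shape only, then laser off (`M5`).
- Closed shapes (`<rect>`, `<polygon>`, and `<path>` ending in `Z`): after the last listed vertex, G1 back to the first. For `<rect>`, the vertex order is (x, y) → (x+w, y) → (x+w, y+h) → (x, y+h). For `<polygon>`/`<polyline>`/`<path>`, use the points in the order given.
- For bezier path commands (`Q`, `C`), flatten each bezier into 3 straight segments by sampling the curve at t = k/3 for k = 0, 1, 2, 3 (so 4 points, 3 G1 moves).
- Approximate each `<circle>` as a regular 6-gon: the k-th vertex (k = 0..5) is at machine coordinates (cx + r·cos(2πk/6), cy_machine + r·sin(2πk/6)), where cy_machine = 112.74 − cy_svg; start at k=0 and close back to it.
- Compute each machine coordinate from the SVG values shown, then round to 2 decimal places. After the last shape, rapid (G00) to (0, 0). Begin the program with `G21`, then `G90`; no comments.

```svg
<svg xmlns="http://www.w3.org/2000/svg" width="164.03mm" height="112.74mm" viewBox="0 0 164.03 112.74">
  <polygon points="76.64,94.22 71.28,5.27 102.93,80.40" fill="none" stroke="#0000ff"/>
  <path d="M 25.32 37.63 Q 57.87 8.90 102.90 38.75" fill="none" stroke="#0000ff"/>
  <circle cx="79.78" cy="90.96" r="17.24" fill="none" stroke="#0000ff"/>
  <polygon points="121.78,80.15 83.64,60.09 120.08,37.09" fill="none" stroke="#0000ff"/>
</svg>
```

G21
G90
G00 X76.64 Y18.52
M4 S739
G1 X71.28 Y107.47 F1138
G1 X102.93 Y32.34
G1 X76.64 Y18.52
M5
G00 X25.32 Y75.11
M4 S739
G1 X48.41 Y87.75 F1138
G1 X74.27 Y87.38
G1 X102.90 Y73.99
M5
G00 X97.02 Y21.78
M4 S739
G1 X88.40 Y36.71 F1138
G1 X71.16 Y36.71
G1 X62.54 Y21.78
G1 X71.16 Y6.85
G1 X88.40 Y6.85
G1 X97.02 Y21.78
M5
G00 X121.78 Y32.59
M4 S739
G1 X83.64 Y52.65 F1138
G1 X120.08 Y75.65
G1 X121.78 Y32.59
M5
G00 X0.00 Y0.00

1 u = 1 mm; y_m = 112.74 − y.

[1] `<polygon>` closed polygon, #0000ff→cut S739 F1138: (76.64,18.52) → (71.28,107.47) → (102.93,32.34) → (76.64,18.52) (closed)

[2] `<path>` quadratic bezier, #0000ff→cut S739 F1138: (25.32,75.11) → (48.41,87.75) → (74.27,87.38) → (102.90,73.99)

[3] `<circle>` circle, #0000ff→cut S739 F1138: (97.02,21.78) → (88.40,36.71) → (71.16,36.71) → (62.54,21.78) → (71.16,6.85) → (88.40,6.85) → (97.02,21.78) (closed)

[4] `<polygon>` regular polygon, #0000ff→cut S739 F1138: (121.78,32.59) → (83.64,52.65) → (120.08,75.65) → (121.78,32.59) (closed)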